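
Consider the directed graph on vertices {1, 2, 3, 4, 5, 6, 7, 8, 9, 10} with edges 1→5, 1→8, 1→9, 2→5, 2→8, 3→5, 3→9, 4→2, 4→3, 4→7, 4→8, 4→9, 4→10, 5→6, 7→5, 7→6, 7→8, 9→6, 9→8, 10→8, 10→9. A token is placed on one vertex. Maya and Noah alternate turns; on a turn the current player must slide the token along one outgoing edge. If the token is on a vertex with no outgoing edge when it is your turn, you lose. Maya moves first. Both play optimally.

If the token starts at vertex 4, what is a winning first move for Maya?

Move to 3.

Build the W/L table. Terminal = L. A non-terminal position is W if it has a move to some L; otherwise it is L.
Every edge goes from a vertex to one that appears earlier in the order 8, 6, 5, 9, 10, 7, 1, 2, 3, 4, so processing vertices in that order labels each vertex after all of its successors.
8: no outgoing edge → L
6: no outgoing edge → L
5: can move to 6, which is L ⇒ W
9: can move to 6, which is L ⇒ W
10: can move to 8, which is L ⇒ W
7: can move to 6, which is L ⇒ W
1: can move to 8, which is L ⇒ W
2: can move to 8, which is L ⇒ W
3: moves to 9(W), 5(W); every one is W ⇒ L
4: can move to 3, which is L ⇒ W
From 4, the L positions reachable in one move are: 3, 8. Any move reaching one of these is winning.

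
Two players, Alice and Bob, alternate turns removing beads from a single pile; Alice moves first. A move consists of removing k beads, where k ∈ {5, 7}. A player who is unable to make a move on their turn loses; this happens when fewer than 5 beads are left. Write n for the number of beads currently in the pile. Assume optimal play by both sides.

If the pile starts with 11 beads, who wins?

Compute win/loss labels from the base case upward. A position with no move is L. Any other position is W if it can reach an L in one move, else L.
n=0: no move → L
n=1: no move → L
n=2: no move → L
n=3: no move → L
n=4: no move → L
n=5: →0(L), so W
n=6: →1(L), so W
n=7: →2(L), so W
n=8: →3(L), so W
n=9: →4(L), so W
n=10: →3(L), so W
n=11: →4(L), so W
The starting position 11 is W: Alice should remove 7, leaving 4, handing over an L position.

Alice wins.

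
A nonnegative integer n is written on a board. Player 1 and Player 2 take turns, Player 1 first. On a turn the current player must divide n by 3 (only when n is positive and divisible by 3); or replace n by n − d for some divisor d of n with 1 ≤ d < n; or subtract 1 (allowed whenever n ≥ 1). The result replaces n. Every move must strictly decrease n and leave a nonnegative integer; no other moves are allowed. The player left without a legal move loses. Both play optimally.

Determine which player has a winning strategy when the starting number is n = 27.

Player 1 wins.

Compute win/loss labels from the base case upward. A position with no move is L. Any other position is W if it can reach an L in one move, else L.
n=0: no move → L
n=1: →0(L), so W
n=2: →1(W) only, which is W, so L
n=3: →2(L), so W
n=4: →2(L), so W
n=5: →4(W) only, which is W, so L
n=6: →2(L), so W
n=7: →6(W) only, which is W, so L
n=8: →7(L), so W
n=9: →3(W), 6(W), 8(W) — all W, so L
n=10: →5(L), so W
n=11: →10(W) only, which is W, so L
n=12: →9(L), so W
n=13: →12(W) only, which is W, so L
n=14: →7(L), so W
n=15: →5(L), so W
n=16: →8(W), 12(W), 14(W), 15(W) — all W, so L
n=17: →16(L), so W
n=18: →9(L), so W
n=19: →18(W) only, which is W, so L
n=20: →16(L), so W
n=21: →7(L), so W
n=22: →11(L), so W
n=23: →22(W) only, which is W, so L
n=24: →16(L), so W
n=25: →20(W), 24(W) — all W, so L
n=26: →13(L), so W
n=27: →9(L), so W
The starting position 27 is W: Player 1 should move to 9, handing over an L position.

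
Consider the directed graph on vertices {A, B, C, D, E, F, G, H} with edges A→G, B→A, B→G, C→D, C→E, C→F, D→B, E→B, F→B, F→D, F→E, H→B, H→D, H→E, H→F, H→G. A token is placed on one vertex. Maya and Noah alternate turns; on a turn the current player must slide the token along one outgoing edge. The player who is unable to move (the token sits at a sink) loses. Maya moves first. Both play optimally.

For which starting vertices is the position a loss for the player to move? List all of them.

D, E, G

Work bottom-up. With no move the player to move loses. Otherwise the position is W if at least one move leads to an L position for the opponent, and L if every move leads to a W.
Every edge goes from a vertex to one that appears earlier in the order G, A, B, D, E, F, C, H, so processing vertices in that order labels each vertex after all of its successors.
G: no outgoing edge → L
A: can move to G, which is L ⇒ W
B: can move to G, which is L ⇒ W
D: the only move is to B(W), a W ⇒ L
E: the only move is to B(W), a W ⇒ L
F: can move to E, which is L ⇒ W
C: can move to E, which is L ⇒ W
H: can move to E, which is L ⇒ W
Reading off the rows marked L gives the requested list; there are 3 such vertices.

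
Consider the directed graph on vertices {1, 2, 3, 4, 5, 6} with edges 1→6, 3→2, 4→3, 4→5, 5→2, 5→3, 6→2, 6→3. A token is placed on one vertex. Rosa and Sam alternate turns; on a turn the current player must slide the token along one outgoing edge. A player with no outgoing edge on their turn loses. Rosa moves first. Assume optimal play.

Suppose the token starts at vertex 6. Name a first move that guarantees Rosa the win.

Positions with no move are L. A position that does have a move is losing for the player to move precisely when every available move leads to a winning position for the opponent. Fill in the labels:
Every edge goes from a vertex to one that appears earlier in the order 2, 3, 5, 4, 6, 1, so processing vertices in that order labels each vertex after all of its successors.
2: no outgoing edge → L
3: W (go to 2, an L position)
5: W (go to 2, an L position)
4: L (options 5(W), 3(W) are all W)
6: W (go to 2, an L position)
1: L (sole option 6(W) is W)
From 6, the L positions reachable in one move are: 2.

Move to 2.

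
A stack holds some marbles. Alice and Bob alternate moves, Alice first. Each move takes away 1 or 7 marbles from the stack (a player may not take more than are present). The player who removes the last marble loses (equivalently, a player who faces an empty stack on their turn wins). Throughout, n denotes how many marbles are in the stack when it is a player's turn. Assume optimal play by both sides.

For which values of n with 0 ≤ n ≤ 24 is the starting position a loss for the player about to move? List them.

Positions with no move are W. A position that does have a move is losing for the player to move precisely when every available move leads to a winning position for the opponent. Fill in the labels:
n=0: no move; the opponent has just taken the last marble and therefore loses → W
n=1: only reaches 0(W), which is W → L
n=2: reaches L-position 1 → W
n=3: only reaches 2(W), which is W → L
n=4: reaches L-position 3 → W
n=5: only reaches 4(W), which is W → L
n=6: reaches L-position 5 → W
n=7: only reaches 6(W), 0(W), all W → L
n=8: reaches L-position 7 → W
n=9: only reaches 8(W), 2(W), all W → L
n=10: reaches L-position 9 → W
n=11: only reaches 10(W), 4(W), all W → L
n=12: reaches L-position 11 → W
n=13: only reaches 12(W), 6(W), all W → L
n=14: reaches L-position 13 → W
n=15: only reaches 14(W), 8(W), all W → L
n=16: reaches L-position 15 → W
n=17: only reaches 16(W), 10(W), all W → L
n=18: reaches L-position 17 → W
n=19: only reaches 18(W), 12(W), all W → L
n=20: reaches L-position 19 → W
n=21: only reaches 20(W), 14(W), all W → L
n=22: reaches L-position 21 → W
n=23: only reaches 22(W), 16(W), all W → L
n=24: reaches L-position 23 → W
The losing starting values of n are exactly the entries labelled L in this table (12 of them).

1, 3, 5, 7, 9, 11, 13, 15, 17, 19, 21, 23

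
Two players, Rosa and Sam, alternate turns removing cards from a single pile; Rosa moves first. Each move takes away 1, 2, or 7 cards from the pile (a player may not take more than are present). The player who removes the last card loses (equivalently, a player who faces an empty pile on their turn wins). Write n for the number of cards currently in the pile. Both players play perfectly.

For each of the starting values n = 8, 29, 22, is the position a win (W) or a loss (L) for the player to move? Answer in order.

8: W, 29: W, 22: L

Classify positions by backward induction: terminal positions (no move available) are W. From any other position, the mover wins iff some move reaches an L.
n=0: no move; the opponent has just taken the last card and therefore loses → W
n=1: →0(W) only, which is W, so L
n=2: →1(L), so W
n=3: →1(L), so W
n=4: →3(W), 2(W) — all W, so L
n=5: →4(L), so W
n=6: →4(L), so W
n=7: →6(W), 5(W), 0(W) — all W, so L
n=8: →7(L), so W
n=9: →7(L), so W
n=10: →9(W), 8(W), 3(W) — all W, so L
n=11: →10(L), so W
n=12: →10(L), so W
n=13: →12(W), 11(W), 6(W) — all W, so L
n=14: →13(L), so W
n=15: →13(L), so W
n=16: →15(W), 14(W), 9(W) — all W, so L
n=17: →16(L), so W
n=18: →16(L), so W
n=19: →18(W), 17(W), 12(W) — all W, so L
n=20: →19(L), so W
n=21: →19(L), so W
n=22: →21(W), 20(W), 15(W) — all W, so L
n=23: →22(L), so W
n=24: →22(L), so W
n=25: →24(W), 23(W), 18(W) — all W, so L
n=26: →25(L), so W
n=27: →25(L), so W
n=28: →27(W), 26(W), 21(W) — all W, so L
n=29: →28(L), so W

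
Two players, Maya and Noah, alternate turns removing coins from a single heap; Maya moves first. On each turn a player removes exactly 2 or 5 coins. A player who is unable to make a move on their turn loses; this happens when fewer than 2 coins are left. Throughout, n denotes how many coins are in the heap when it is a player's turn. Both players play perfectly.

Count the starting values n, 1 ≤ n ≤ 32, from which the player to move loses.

Positions with no move are L. A position that does have a move is losing for the player to move precisely when every available move leads to a winning position for the opponent. Fill in the labels:
n=0: no move → L
n=1: no move → L
n=2: can move to 0, which is L ⇒ W
n=3: can move to 1, which is L ⇒ W
n=4: the only move is to 2(W), a W ⇒ L
n=5: can move to 0, which is L ⇒ W
n=6: can move to 4, which is L ⇒ W
n=7: moves to 5(W), 2(W); every one is W ⇒ L
n=8: moves to 6(W), 3(W); every one is W ⇒ L
n=9: can move to 7, which is L ⇒ W
n=10: can move to 8, which is L ⇒ W
n=11: moves to 9(W), 6(W); every one is W ⇒ L
n=12: can move to 7, which is L ⇒ W
n=13: can move to 11, which is L ⇒ W
n=14: moves to 12(W), 9(W); every one is W ⇒ L
n=15: moves to 13(W), 10(W); every one is W ⇒ L
n=16: can move to 14, which is L ⇒ W
n=17: can move to 15, which is L ⇒ W
n=18: moves to 16(W), 13(W); every one is W ⇒ L
n=19: can move to 14, which is L ⇒ W
n=20: can move to 18, which is L ⇒ W
n=21: moves to 19(W), 16(W); every one is W ⇒ L
n=22: moves to 20(W), 17(W); every one is W ⇒ L
n=23: can move to 21, which is L ⇒ W
n=24: can move to 22, which is L ⇒ W
n=25: moves to 23(W), 20(W); every one is W ⇒ L
n=26: can move to 21, which is L ⇒ W
n=27: can move to 25, which is L ⇒ W
n=28: moves to 26(W), 23(W); every one is W ⇒ L
n=29: moves to 27(W), 24(W); every one is W ⇒ L
n=30: can move to 28, which is L ⇒ W
n=31: can move to 29, which is L ⇒ W
n=32: moves to 30(W), 27(W); every one is W ⇒ L
L entries with 1 ≤ n ≤ 32 (n=0 is outside the asked range and is not counted): n = 1, 4, 7, 8, 11, 14, 15, 18, 21, 22, 25, 28, 29, 32; that makes 14.

14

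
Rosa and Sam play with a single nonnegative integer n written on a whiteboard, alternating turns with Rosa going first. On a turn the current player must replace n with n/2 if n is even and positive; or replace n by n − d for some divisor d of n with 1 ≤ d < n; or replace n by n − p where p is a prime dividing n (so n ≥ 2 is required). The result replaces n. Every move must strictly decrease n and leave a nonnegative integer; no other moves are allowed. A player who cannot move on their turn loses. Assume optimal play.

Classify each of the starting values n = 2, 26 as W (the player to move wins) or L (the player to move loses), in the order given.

Label each position W (a win for the player to move) or L (a loss). A position with no legal move is L; any other position is W exactly when some move reaches an L, and L when every move reaches a W.
n=0: no move → L
n=1: no move → L
n=2: W (go to 0, an L position)
n=3: W (go to 0, an L position)
n=4: L (options 2(W), 3(W) are all W)
n=5: W (go to 0, an L position)
n=6: W (go to 4, an L position)
n=7: W (go to 0, an L position)
n=8: W (go to 4, an L position)
n=9: L (options 6(W), 8(W) are all W)
n=10: W (go to 9, an L position)
n=11: W (go to 0, an L position)
n=12: W (go to 9, an L position)
n=13: W (go to 0, an L position)
n=14: L (options 7(W), 12(W), 13(W) are all W)
n=15: W (go to 14, an L position)
n=16: W (go to 14, an L position)
n=17: W (go to 0, an L position)
n=18: W (go to 9, an L position)
n=19: W (go to 0, an L position)
n=20: L (options 10(W), 15(W), 16(W), 18(W), 19(W) are all W)
n=21: W (go to 14, an L position)
n=22: W (go to 20, an L position)
n=23: W (go to 0, an L position)
n=24: W (go to 20, an L position)
n=25: W (go to 20, an L position)
n=26: L (options 13(W), 24(W), 25(W) are all W)

2: W, 26: L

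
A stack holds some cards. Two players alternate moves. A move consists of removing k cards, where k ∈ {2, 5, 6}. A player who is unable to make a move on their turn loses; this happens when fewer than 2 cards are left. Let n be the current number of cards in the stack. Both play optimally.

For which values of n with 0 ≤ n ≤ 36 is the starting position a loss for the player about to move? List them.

0, 1, 4, 8, 11, 12, 15, 19, 22, 23, 26, 30, 33, 34

Positions with no move are L. A position that does have a move is losing for the player to move precisely when every available move leads to a winning position for the opponent. Fill in the labels:
n=0: no move → L
n=1: no move → L
n=2: →0(L), so W
n=3: →1(L), so W
n=4: →2(W) only, which is W, so L
n=5: →0(L), so W
n=6: →4(L), so W
n=7: →1(L), so W
n=8: →6(W), 3(W), 2(W) — all W, so L
n=9: →4(L), so W
n=10: →8(L), so W
n=11: →9(W), 6(W), 5(W) — all W, so L
n=12: →10(W), 7(W), 6(W) — all W, so L
n=13: →11(L), so W
n=14: →12(L), so W
n=15: →13(W), 10(W), 9(W) — all W, so L
n=16: →11(L), so W
n=17: →15(L), so W
n=18: →12(L), so W
n=19: →17(W), 14(W), 13(W) — all W, so L
n=20: →15(L), so W
n=21: →19(L), so W
n=22: →20(W), 17(W), 16(W) — all W, so L
n=23: →21(W), 18(W), 17(W) — all W, so L
n=24: →22(L), so W
n=25: →23(L), so W
n=26: →24(W), 21(W), 20(W) — all W, so L
n=27: →22(L), so W
n=28: →26(L), so W
n=29: →23(L), so W
n=30: →28(W), 25(W), 24(W) — all W, so L
n=31: →26(L), so W
n=32: →30(L), so W
n=33: →31(W), 28(W), 27(W) — all W, so L
n=34: →32(W), 29(W), 28(W) — all W, so L
n=35: →33(L), so W
n=36: →34(L), so W
The losing starting values of n are exactly the entries labelled L in this table (14 of them).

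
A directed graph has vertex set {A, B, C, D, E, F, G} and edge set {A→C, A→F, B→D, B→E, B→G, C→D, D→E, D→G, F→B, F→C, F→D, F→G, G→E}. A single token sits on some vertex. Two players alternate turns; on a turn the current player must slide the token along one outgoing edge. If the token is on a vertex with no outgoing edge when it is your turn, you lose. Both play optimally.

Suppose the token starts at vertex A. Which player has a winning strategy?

The first player wins.

Work bottom-up. With no move the player to move loses. Otherwise the position is W if at least one move leads to an L position for the opponent, and L if every move leads to a W.
Every edge goes from a vertex to one that appears earlier in the order E, G, D, B, C, F, A, so processing vertices in that order labels each vertex after all of its successors.
E: no outgoing edge → L
G: reaches L-position E → W
D: reaches L-position E → W
B: reaches L-position E → W
C: only reaches D(W), which is W → L
F: reaches L-position C → W
A: reaches L-position C → W
The starting position A is W: the player to move should move to C, handing over an L position.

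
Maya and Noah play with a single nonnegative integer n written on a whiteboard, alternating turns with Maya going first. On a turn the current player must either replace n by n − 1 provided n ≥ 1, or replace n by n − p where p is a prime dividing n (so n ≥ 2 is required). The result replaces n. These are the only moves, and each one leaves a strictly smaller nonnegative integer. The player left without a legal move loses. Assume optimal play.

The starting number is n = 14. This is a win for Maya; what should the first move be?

Move to 12.

Build the W/L table. Terminal = L. A non-terminal position is W if it has a move to some L; otherwise it is L.
n=0: no move → L
n=1: reaches L-position 0 → W
n=2: reaches L-position 0 → W
n=3: reaches L-position 0 → W
n=4: only reaches 2(W), 3(W), all W → L
n=5: reaches L-position 0 → W
n=6: reaches L-position 4 → W
n=7: reaches L-position 0 → W
n=8: only reaches 6(W), 7(W), all W → L
n=9: reaches L-position 8 → W
n=10: reaches L-position 8 → W
n=11: reaches L-position 0 → W
n=12: only reaches 9(W), 10(W), 11(W), all W → L
n=13: reaches L-position 0 → W
n=14: reaches L-position 12 → W
From 14, the L positions reachable in one move are: 12.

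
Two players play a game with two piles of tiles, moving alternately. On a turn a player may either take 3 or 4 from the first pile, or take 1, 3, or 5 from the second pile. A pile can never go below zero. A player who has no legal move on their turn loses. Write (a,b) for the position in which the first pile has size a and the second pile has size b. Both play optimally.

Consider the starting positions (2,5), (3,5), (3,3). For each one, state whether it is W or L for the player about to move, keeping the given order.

(2,5): W, (3,5): L, (3,3): L

Use the standard recursion: the mover loses at a terminal position; elsewhere, the mover wins exactly when some move hands the opponent an L position.
No move ever increases a pile, so every position that can arise here has a ≤ 3 and b ≤ 5; it is enough to label the cells with 0 ≤ a ≤ 3 and 0 ≤ b ≤ 5.
Every move lowers a or b (never raises either), so fill the grid row by row in increasing a, and left to right within a row: each cell's successors are then already labelled.
      b=0  b=1  b=2  b=3  b=4  b=5
a=0:    L    W    L    W    L    W
a=1:    L    W    L    W    L    W
a=2:    L    W    L    W    L    W
a=3:    W    L    W    L    W    L
Cells with no legal move (terminal, hence L): (0,0), (1,0), (2,0).
The remaining L cells, each justified by listing all of its moves:
(0,2): →(0,1)(W) only, which is W, so L
(0,4): →(0,3)(W), (0,1)(W) — all W, so L
(1,2): →(1,1)(W) only, which is W, so L
(1,4): →(1,3)(W), (1,1)(W) — all W, so L
(2,2): →(2,1)(W) only, which is W, so L
(2,4): →(2,3)(W), (2,1)(W) — all W, so L
(3,1): →(0,1)(W), (3,0)(W) — all W, so L
(3,3): →(0,3)(W), (3,2)(W), (3,0)(W) — all W, so L
(3,5): →(0,5)(W), (3,4)(W), (3,2)(W), (3,0)(W) — all W, so L
Every other cell has at least one move into one of the L cells above, so it is W.
(2,5): the move to (2,4) reaches an L cell, so W
(3,5): one of the L cells justified above, so L
(3,3): one of the L cells justified above, so L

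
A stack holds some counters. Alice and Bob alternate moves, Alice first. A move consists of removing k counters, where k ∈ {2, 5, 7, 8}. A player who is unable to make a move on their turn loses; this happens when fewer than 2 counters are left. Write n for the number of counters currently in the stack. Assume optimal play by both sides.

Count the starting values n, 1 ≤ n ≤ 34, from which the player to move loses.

9

Use the standard recursion: the mover loses at a terminal position; elsewhere, the mover wins exactly when some move hands the opponent an L position.
n=0: no move → L
n=1: no move → L
n=2: W (go to 0, an L position)
n=3: W (go to 1, an L position)
n=4: L (sole option 2(W) is W)
n=5: W (go to 0, an L position)
n=6: W (go to 4, an L position)
n=7: W (go to 0, an L position)
n=8: W (go to 1, an L position)
n=9: W (go to 4, an L position)
n=10: L (options 8(W), 5(W), 3(W), 2(W) are all W)
n=11: W (go to 4, an L position)
n=12: W (go to 10, an L position)
n=13: L (options 11(W), 8(W), 6(W), 5(W) are all W)
n=14: L (options 12(W), 9(W), 7(W), 6(W) are all W)
n=15: W (go to 13, an L position)
n=16: W (go to 14, an L position)
n=17: W (go to 10, an L position)
n=18: W (go to 13, an L position)
n=19: W (go to 14, an L position)
n=20: W (go to 13, an L position)
n=21: W (go to 14, an L position)
n=22: W (go to 14, an L position)
n=23: L (options 21(W), 18(W), 16(W), 15(W) are all W)
n=24: L (options 22(W), 19(W), 17(W), 16(W) are all W)
n=25: W (go to 23, an L position)
n=26: W (go to 24, an L position)
n=27: L (options 25(W), 22(W), 20(W), 19(W) are all W)
n=28: W (go to 23, an L position)
n=29: W (go to 27, an L position)
n=30: W (go to 23, an L position)
n=31: W (go to 24, an L position)
n=32: W (go to 27, an L position)
n=33: L (options 31(W), 28(W), 26(W), 25(W) are all W)
n=34: W (go to 27, an L position)
L entries with 1 ≤ n ≤ 34 (n=0 is outside the asked range and is not counted): n = 1, 4, 10, 13, 14, 23, 24, 27, 33; that makes 9.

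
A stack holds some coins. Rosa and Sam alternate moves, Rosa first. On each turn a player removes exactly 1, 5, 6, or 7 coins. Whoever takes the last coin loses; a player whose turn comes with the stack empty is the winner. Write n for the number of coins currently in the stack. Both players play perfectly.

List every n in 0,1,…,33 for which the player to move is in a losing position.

Build the W/L table. Terminal = W. A non-terminal position is W if it has a move to some L; otherwise it is L.
n=0: no move; the opponent has just taken the last coin and therefore loses → W
n=1: →0(W) only, which is W, so L
n=2: →1(L), so W
n=3: →2(W) only, which is W, so L
n=4: →3(L), so W
n=5: →4(W), 0(W) — all W, so L
n=6: →5(L), so W
n=7: →1(L), so W
n=8: →3(L), so W
n=9: →3(L), so W
n=10: →5(L), so W
n=11: →5(L), so W
n=12: →5(L), so W
n=13: →12(W), 8(W), 7(W), 6(W) — all W, so L
n=14: →13(L), so W
n=15: →14(W), 10(W), 9(W), 8(W) — all W, so L
n=16: →15(L), so W
n=17: →16(W), 12(W), 11(W), 10(W) — all W, so L
n=18: →17(L), so W
n=19: →13(L), so W
n=20: →15(L), so W
n=21: →15(L), so W
n=22: →17(L), so W
n=23: →17(L), so W
n=24: →17(L), so W
n=25: →24(W), 20(W), 19(W), 18(W) — all W, so L
n=26: →25(L), so W
n=27: →26(W), 22(W), 21(W), 20(W) — all W, so L
n=28: →27(L), so W
n=29: →28(W), 24(W), 23(W), 22(W) — all W, so L
n=30: →29(L), so W
n=31: →25(L), so W
n=32: →27(L), so W
n=33: →27(L), so W
Reading off the rows marked L gives the requested list; there are 9 such values of n.

1, 3, 5, 13, 15, 17, 25, 27, 29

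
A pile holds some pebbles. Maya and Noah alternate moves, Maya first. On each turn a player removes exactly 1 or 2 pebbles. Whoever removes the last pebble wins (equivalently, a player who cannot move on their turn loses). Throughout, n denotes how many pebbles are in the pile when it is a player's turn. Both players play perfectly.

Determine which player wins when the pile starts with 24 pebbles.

Positions with no move are L. A position that does have a move is losing for the player to move precisely when every available move leads to a winning position for the opponent. Fill in the labels:
n=0: no move → L
n=1: reaches L-position 0 → W
n=2: reaches L-position 0 → W
n=3: only reaches 2(W), 1(W), all W → L
n=4: reaches L-position 3 → W
n=5: reaches L-position 3 → W
n=6: only reaches 5(W), 4(W), all W → L
n=7: reaches L-position 6 → W
n=8: reaches L-position 6 → W
n=9: only reaches 8(W), 7(W), all W → L
n=10: reaches L-position 9 → W
n=11: reaches L-position 9 → W
n=12: only reaches 11(W), 10(W), all W → L
n=13: reaches L-position 12 → W
n=14: reaches L-position 12 → W
n=15: only reaches 14(W), 13(W), all W → L
n=16: reaches L-position 15 → W
n=17: reaches L-position 15 → W
n=18: only reaches 17(W), 16(W), all W → L
n=19: reaches L-position 18 → W
n=20: reaches L-position 18 → W
n=21: only reaches 20(W), 19(W), all W → L
n=22: reaches L-position 21 → W
n=23: reaches L-position 21 → W
n=24: only reaches 23(W), 22(W), all W → L
Every move from 24 reaches a W position, so the mover loses.

Noah wins.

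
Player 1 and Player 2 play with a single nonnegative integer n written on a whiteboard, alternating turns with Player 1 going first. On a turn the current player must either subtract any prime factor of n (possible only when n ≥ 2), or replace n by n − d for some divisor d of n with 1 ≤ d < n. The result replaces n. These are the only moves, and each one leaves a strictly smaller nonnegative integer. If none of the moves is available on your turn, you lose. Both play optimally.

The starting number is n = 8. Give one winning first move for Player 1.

Build the W/L table. Terminal = L. A non-terminal position is W if it has a move to some L; otherwise it is L.
n=0: no move → L
n=1: no move → L
n=2: W (go to 0, an L position)
n=3: W (go to 0, an L position)
n=4: L (options 2(W), 3(W) are all W)
n=5: W (go to 0, an L position)
n=6: W (go to 4, an L position)
n=7: W (go to 0, an L position)
n=8: W (go to 4, an L position)
From 8, the L positions reachable in one move are: 4.

Move to 4.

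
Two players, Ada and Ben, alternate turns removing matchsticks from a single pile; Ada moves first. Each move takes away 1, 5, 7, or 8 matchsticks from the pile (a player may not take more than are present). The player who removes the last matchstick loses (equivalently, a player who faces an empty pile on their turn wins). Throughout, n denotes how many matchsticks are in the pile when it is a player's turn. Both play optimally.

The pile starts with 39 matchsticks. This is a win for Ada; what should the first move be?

Work bottom-up. With no move the player to move wins. Otherwise the position is W if at least one move leads to an L position for the opponent, and L if every move leads to a W.
n=0: no move; the opponent has just taken the last matchstick and therefore loses → W
n=1: L (sole option 0(W) is W)
n=2: W (go to 1, an L position)
n=3: L (sole option 2(W) is W)
n=4: W (go to 3, an L position)
n=5: L (options 4(W), 0(W) are all W)
n=6: W (go to 5, an L position)
n=7: L (options 6(W), 2(W), 0(W) are all W)
n=8: W (go to 7, an L position)
n=9: W (go to 1, an L position)
n=10: W (go to 5, an L position)
n=11: W (go to 3, an L position)
n=12: W (go to 7, an L position)
n=13: W (go to 5, an L position)
n=14: W (go to 7, an L position)
n=15: W (go to 7, an L position)
n=16: L (options 15(W), 11(W), 9(W), 8(W) are all W)
n=17: W (go to 16, an L position)
n=18: L (options 17(W), 13(W), 11(W), 10(W) are all W)
n=19: W (go to 18, an L position)
n=20: L (options 19(W), 15(W), 13(W), 12(W) are all W)
n=21: W (go to 20, an L position)
n=22: L (options 21(W), 17(W), 15(W), 14(W) are all W)
n=23: W (go to 22, an L position)
n=24: W (go to 16, an L position)
n=25: W (go to 20, an L position)
n=26: W (go to 18, an L position)
n=27: W (go to 22, an L position)
n=28: W (go to 20, an L position)
n=29: W (go to 22, an L position)
n=30: W (go to 22, an L position)
n=31: L (options 30(W), 26(W), 24(W), 23(W) are all W)
n=32: W (go to 31, an L position)
n=33: L (options 32(W), 28(W), 26(W), 25(W) are all W)
n=34: W (go to 33, an L position)
n=35: L (options 34(W), 30(W), 28(W), 27(W) are all W)
n=36: W (go to 35, an L position)
n=37: L (options 36(W), 32(W), 30(W), 29(W) are all W)
n=38: W (go to 37, an L position)
n=39: W (go to 31, an L position)
From 39, the L positions reachable in one move are: 31.

Remove 8, leaving 31.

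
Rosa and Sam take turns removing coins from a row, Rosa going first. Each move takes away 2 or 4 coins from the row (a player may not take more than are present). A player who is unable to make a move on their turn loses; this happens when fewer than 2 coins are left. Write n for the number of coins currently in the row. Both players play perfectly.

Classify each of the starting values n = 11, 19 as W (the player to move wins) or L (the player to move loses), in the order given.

Classify positions by backward induction: terminal positions (no move available) are L. From any other position, the mover wins iff some move reaches an L.
n=0: no move → L
n=1: no move → L
n=2: W (go to 0, an L position)
n=3: W (go to 1, an L position)
n=4: W (go to 0, an L position)
n=5: W (go to 1, an L position)
n=6: L (options 4(W), 2(W) are all W)
n=7: L (options 5(W), 3(W) are all W)
n=8: W (go to 6, an L position)
n=9: W (go to 7, an L position)
n=10: W (go to 6, an L position)
n=11: W (go to 7, an L position)
n=12: L (options 10(W), 8(W) are all W)
n=13: L (options 11(W), 9(W) are all W)
n=14: W (go to 12, an L position)
n=15: W (go to 13, an L position)
n=16: W (go to 12, an L position)
n=17: W (go to 13, an L position)
n=18: L (options 16(W), 14(W) are all W)
n=19: L (options 17(W), 15(W) are all W)

11: W, 19: L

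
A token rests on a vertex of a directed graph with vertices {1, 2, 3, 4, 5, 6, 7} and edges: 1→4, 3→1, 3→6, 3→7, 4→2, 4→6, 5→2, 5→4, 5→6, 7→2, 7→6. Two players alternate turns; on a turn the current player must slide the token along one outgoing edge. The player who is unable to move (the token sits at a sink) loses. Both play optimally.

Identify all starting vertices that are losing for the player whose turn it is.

Classify positions by backward induction: terminal positions (no move available) are L. From any other position, the mover wins iff some move reaches an L.
Every edge goes from a vertex to one that appears earlier in the order 2, 6, 4, 7, 5, 1, 3, so processing vertices in that order labels each vertex after all of its successors.
2: no outgoing edge → L
6: no outgoing edge → L
4: →6(L), so W
7: →6(L), so W
5: →6(L), so W
1: →4(W) only, which is W, so L
3: →1(L), so W
The losing starting vertices are exactly the entries labelled L in this table (3 of them).

1, 2, 6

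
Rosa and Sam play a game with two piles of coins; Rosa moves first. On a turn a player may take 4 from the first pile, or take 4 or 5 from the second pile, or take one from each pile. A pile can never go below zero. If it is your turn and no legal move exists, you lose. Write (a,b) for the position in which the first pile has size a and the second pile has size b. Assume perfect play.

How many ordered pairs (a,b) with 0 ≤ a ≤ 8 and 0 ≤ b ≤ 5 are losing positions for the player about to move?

23

Build the W/L table. Terminal = L. A non-terminal position is W if it has a move to some L; otherwise it is L.
Every move lowers a or b (never raises either), so fill the grid row by row in increasing a, and left to right within a row: each cell's successors are then already labelled.
      b=0  b=1  b=2  b=3  b=4  b=5
a=0:    L    L    L    L    W    W
a=1:    L    W    W    W    W    W
a=2:    L    W    L    L    W    W
a=3:    L    W    L    W    W    W
a=4:    W    W    W    W    L    L
a=5:    W    L    L    L    L    W
a=6:    W    L    W    W    W    W
a=7:    W    L    W    L    L    W
a=8:    L    L    W    L    W    W
Cells with no legal move (terminal, hence L): (0,0), (0,1), (0,2), (0,3), (1,0), (2,0), (3,0).
The remaining L cells, each justified by listing all of its moves:
(2,2): →(1,1)(W) only, which is W, so L
(2,3): →(1,2)(W) only, which is W, so L
(3,2): →(2,1)(W) only, which is W, so L
(4,4): →(0,4)(W), (4,0)(W), (3,3)(W) — all W, so L
(4,5): →(0,5)(W), (4,1)(W), (4,0)(W), (3,4)(W) — all W, so L
(5,1): →(1,1)(W), (4,0)(W) — all W, so L
(5,2): →(1,2)(W), (4,1)(W) — all W, so L
(5,3): →(1,3)(W), (4,2)(W) — all W, so L
(5,4): →(1,4)(W), (5,0)(W), (4,3)(W) — all W, so L
(6,1): →(2,1)(W), (5,0)(W) — all W, so L
(7,1): →(3,1)(W), (6,0)(W) — all W, so L
(7,3): →(3,3)(W), (6,2)(W) — all W, so L
(7,4): →(3,4)(W), (7,0)(W), (6,3)(W) — all W, so L
(8,0): →(4,0)(W) only, which is W, so L
(8,1): →(4,1)(W), (7,0)(W) — all W, so L
(8,3): →(4,3)(W), (7,2)(W) — all W, so L
Every other cell has at least one move into one of the L cells above, so it is W.
L cells per row: a=0: 4, a=1: 1, a=2: 3, a=3: 2, a=4: 2, a=5: 4, a=6: 1, a=7: 3, a=8: 3; total 23.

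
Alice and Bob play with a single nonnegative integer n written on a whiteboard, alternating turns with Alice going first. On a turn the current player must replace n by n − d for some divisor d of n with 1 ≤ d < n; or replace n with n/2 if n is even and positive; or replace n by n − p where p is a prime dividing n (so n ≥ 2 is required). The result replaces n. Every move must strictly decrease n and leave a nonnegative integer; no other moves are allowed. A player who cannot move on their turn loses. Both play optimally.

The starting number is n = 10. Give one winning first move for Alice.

Compute win/loss labels from the base case upward. A position with no move is L. Any other position is W if it can reach an L in one move, else L.
n=0: no move → L
n=1: no move → L
n=2: reaches L-position 0 → W
n=3: reaches L-position 0 → W
n=4: only reaches 2(W), 3(W), all W → L
n=5: reaches L-position 0 → W
n=6: reaches L-position 4 → W
n=7: reaches L-position 0 → W
n=8: reaches L-position 4 → W
n=9: only reaches 6(W), 8(W), all W → L
n=10: reaches L-position 9 → W
From 10, the L positions reachable in one move are: 9.

Move to 9.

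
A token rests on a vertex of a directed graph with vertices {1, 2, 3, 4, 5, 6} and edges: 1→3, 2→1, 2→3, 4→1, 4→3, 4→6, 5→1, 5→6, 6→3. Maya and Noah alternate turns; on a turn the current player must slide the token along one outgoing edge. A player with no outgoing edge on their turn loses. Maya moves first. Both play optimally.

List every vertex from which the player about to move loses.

Build the W/L table. Terminal = L. A non-terminal position is W if it has a move to some L; otherwise it is L.
Every edge goes from a vertex to one that appears earlier in the order 3, 1, 2, 6, 5, 4, so processing vertices in that order labels each vertex after all of its successors.
3: no outgoing edge → L
1: can move to 3, which is L ⇒ W
2: can move to 3, which is L ⇒ W
6: can move to 3, which is L ⇒ W
5: moves to 6(W), 1(W); every one is W ⇒ L
4: can move to 3, which is L ⇒ W
Reading off the rows marked L gives the requested list; there are 2 such vertices.

3, 5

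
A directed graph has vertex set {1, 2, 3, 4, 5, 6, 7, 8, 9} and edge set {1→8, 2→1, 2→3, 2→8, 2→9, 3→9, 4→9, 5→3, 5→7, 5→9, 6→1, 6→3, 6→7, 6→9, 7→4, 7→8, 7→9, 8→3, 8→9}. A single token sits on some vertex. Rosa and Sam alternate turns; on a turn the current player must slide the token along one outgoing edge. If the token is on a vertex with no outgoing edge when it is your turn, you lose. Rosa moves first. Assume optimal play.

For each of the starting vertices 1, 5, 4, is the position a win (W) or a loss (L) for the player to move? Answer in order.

1: L, 5: W, 4: W

Compute win/loss labels from the base case upward. A position with no move is L. Any other position is W if it can reach an L in one move, else L.
Every edge goes from a vertex to one that appears earlier in the order 9, 3, 8, 4, 7, 1, 6, 2, 5, so processing vertices in that order labels each vertex after all of its successors.
9: no outgoing edge → L
3: W (go to 9, an L position)
8: W (go to 9, an L position)
4: W (go to 9, an L position)
7: W (go to 9, an L position)
1: L (sole option 8(W) is W)
6: W (go to 1, an L position)
2: W (go to 1, an L position)
5: W (go to 9, an L position)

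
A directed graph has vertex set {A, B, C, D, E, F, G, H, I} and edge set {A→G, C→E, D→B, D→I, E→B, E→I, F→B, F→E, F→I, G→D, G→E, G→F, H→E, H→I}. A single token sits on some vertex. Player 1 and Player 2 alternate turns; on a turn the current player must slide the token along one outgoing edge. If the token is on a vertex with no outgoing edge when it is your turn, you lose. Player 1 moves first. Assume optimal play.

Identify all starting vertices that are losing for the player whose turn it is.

B, C, G, I

Positions with no move are L. A position that does have a move is losing for the player to move precisely when every available move leads to a winning position for the opponent. Fill in the labels:
Every edge goes from a vertex to one that appears earlier in the order I, B, E, D, F, H, G, A, C, so processing vertices in that order labels each vertex after all of its successors.
I: no outgoing edge → L
B: no outgoing edge → L
E: →B(L), so W
D: →B(L), so W
F: →B(L), so W
H: →I(L), so W
G: →F(W), D(W), E(W) — all W, so L
A: →G(L), so W
C: →E(W) only, which is W, so L
The losing starting vertices are exactly the entries labelled L in this table (4 of them).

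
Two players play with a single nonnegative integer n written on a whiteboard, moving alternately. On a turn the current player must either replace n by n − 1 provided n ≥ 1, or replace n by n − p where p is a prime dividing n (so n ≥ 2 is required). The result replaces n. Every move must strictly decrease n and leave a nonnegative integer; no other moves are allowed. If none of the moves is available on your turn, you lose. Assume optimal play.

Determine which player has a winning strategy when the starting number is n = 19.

The first player wins.

Build the W/L table. Terminal = L. A non-terminal position is W if it has a move to some L; otherwise it is L.
n=0: no move → L
n=1: can move to 0, which is L ⇒ W
n=2: can move to 0, which is L ⇒ W
n=3: can move to 0, which is L ⇒ W
n=4: moves to 2(W), 3(W); every one is W ⇒ L
n=5: can move to 0, which is L ⇒ W
n=6: can move to 4, which is L ⇒ W
n=7: can move to 0, which is L ⇒ W
n=8: moves to 6(W), 7(W); every one is W ⇒ L
n=9: can move to 8, which is L ⇒ W
n=10: can move to 8, which is L ⇒ W
n=11: can move to 0, which is L ⇒ W
n=12: moves to 9(W), 10(W), 11(W); every one is W ⇒ L
n=13: can move to 0, which is L ⇒ W
n=14: can move to 12, which is L ⇒ W
n=15: can move to 12, which is L ⇒ W
n=16: moves to 14(W), 15(W); every one is W ⇒ L
n=17: can move to 0, which is L ⇒ W
n=18: can move to 16, which is L ⇒ W
n=19: can move to 0, which is L ⇒ W
The starting position 19 is W: the player to move should move to 0, handing over an L position.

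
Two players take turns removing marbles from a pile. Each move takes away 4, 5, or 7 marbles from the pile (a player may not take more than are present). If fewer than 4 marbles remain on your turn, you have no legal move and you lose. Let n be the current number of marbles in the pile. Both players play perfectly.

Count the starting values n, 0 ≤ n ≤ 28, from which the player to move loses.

Classify positions by backward induction: terminal positions (no move available) are L. From any other position, the mover wins iff some move reaches an L.
n=0: no move → L
n=1: no move → L
n=2: no move → L
n=3: no move → L
n=4: W (go to 0, an L position)
n=5: W (go to 1, an L position)
n=6: W (go to 2, an L position)
n=7: W (go to 3, an L position)
n=8: W (go to 3, an L position)
n=9: W (go to 2, an L position)
n=10: W (go to 3, an L position)
n=11: L (options 7(W), 6(W), 4(W) are all W)
n=12: L (options 8(W), 7(W), 5(W) are all W)
n=13: L (options 9(W), 8(W), 6(W) are all W)
n=14: L (options 10(W), 9(W), 7(W) are all W)
n=15: W (go to 11, an L position)
n=16: W (go to 12, an L position)
n=17: W (go to 13, an L position)
n=18: W (go to 14, an L position)
n=19: W (go to 14, an L position)
n=20: W (go to 13, an L position)
n=21: W (go to 14, an L position)
n=22: L (options 18(W), 17(W), 15(W) are all W)
n=23: L (options 19(W), 18(W), 16(W) are all W)
n=24: L (options 20(W), 19(W), 17(W) are all W)
n=25: L (options 21(W), 20(W), 18(W) are all W)
n=26: W (go to 22, an L position)
n=27: W (go to 23, an L position)
n=28: W (go to 24, an L position)
L entries with 0 ≤ n ≤ 28: n = 0, 1, 2, 3, 11, 12, 13, 14, 22, 23, 24, 25; that makes 12.

12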